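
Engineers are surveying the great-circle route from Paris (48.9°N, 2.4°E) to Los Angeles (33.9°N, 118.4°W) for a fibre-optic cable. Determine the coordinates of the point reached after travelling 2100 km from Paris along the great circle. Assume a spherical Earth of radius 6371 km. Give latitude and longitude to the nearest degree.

≈ (59°N, 25°W)

Convert each endpoint to a unit vector on the sphere (x = cos φ cos λ, y = cos φ sin λ, z = sin φ).
The central angle between the endpoints is δ = arccos(p₁·p₂) ≈ 1.429 rad (81.9°). The total great-circle distance is δ·R ≈ 1.429 × 6371 ≈ 9107 km, so the target fraction is f = 2100/9107 ≈ 0.231.
Interpolate at f ≈ 0.231 with slerp weights a = sin((1−f)δ)/sin δ ≈ 0.900, b = sin(fδ)/sin δ ≈ 0.327.
p = a·p₁ + b·p₂ ≈ (0.462, -0.214, 0.861); φ = arcsin(p_z) ≈ 59.39°, λ = atan2(p_y, p_x) ≈ -24.84°.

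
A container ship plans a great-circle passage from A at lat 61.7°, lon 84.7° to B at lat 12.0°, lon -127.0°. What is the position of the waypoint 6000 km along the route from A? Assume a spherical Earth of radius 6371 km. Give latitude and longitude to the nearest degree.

Convert each endpoint to a unit vector on the sphere (x = cos φ cos λ, y = cos φ sin λ, z = sin φ).
The central angle between the endpoints is δ = arccos(p₁·p₂) ≈ 1.784 rad (102.2°). The total great-circle distance is δ·R ≈ 1.784 × 6371 ≈ 11365 km, so the target fraction is f = 6000/11365 ≈ 0.528.
Interpolate at f ≈ 0.528 with slerp weights a = sin((1−f)δ)/sin δ ≈ 0.763, b = sin(fδ)/sin δ ≈ 0.827.
p = a·p₁ + b·p₂ ≈ (-0.454, -0.286, 0.844); φ = arcsin(p_z) ≈ 57.58°, λ = atan2(p_y, p_x) ≈ -147.77°.

≈ lat 58°, lon -148°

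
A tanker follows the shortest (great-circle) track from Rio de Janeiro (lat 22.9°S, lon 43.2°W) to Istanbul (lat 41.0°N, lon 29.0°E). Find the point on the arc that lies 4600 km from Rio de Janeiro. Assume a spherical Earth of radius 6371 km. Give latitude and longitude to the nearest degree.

≈ lat 8°N, lon 15°W

Convert each endpoint to a unit vector on the sphere (x = cos φ cos λ, y = cos φ sin λ, z = sin φ).
The central angle between the endpoints is δ = arccos(p₁·p₂) ≈ 1.614 rad (92.5°). The total great-circle distance is δ·R ≈ 1.614 × 6371 ≈ 10280 km, so the target fraction is f = 4600/10280 ≈ 0.447.
Interpolate at f ≈ 0.447 with slerp weights a = sin((1−f)δ)/sin δ ≈ 0.779, b = sin(fδ)/sin δ ≈ 0.662.
p = a·p₁ + b·p₂ ≈ (0.960, -0.249, 0.131); φ = arcsin(p_z) ≈ 7.52°, λ = atan2(p_y, p_x) ≈ -14.55°.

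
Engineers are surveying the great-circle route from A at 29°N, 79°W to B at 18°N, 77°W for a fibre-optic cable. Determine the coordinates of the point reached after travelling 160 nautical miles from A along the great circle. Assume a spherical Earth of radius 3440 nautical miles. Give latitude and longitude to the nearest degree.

≈ 26°N, 78°W

Write both endpoints as unit vectors p₁, p₂ with components (cos φ cos λ, cos φ sin λ, sin φ).
The central angle between the endpoints is δ = arccos(p₁·p₂) ≈ 0.195 rad (11.2°). The total great-circle distance is δ·R ≈ 0.195 × 3440 ≈ 670 nmi, so the target fraction is f = 160/670 ≈ 0.239.
Interpolate at f ≈ 0.239 with slerp weights a = sin((1−f)δ)/sin δ ≈ 0.763, b = sin(fδ)/sin δ ≈ 0.240.
p = a·p₁ + b·p₂ ≈ (0.179, -0.878, 0.444); φ = arcsin(p_z) ≈ 26.37°, λ = atan2(p_y, p_x) ≈ -78.49°.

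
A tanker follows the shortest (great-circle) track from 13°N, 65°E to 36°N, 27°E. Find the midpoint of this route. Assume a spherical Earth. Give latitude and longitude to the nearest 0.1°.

Write both endpoints as unit vectors p₁, p₂ with components (cos φ cos λ, cos φ sin λ, sin φ).
The central angle between the endpoints is δ = arccos(p₁·p₂) ≈ 0.718 rad (41.1°).
Interpolate at f = 1/2 with slerp weights a = sin((1−f)δ)/sin δ ≈ 0.534, b = sin(fδ)/sin δ ≈ 0.534.
p = a·p₁ + b·p₂ ≈ (0.605, 0.668, 0.434); φ = arcsin(p_z) ≈ 25.72°, λ = atan2(p_y, p_x) ≈ 47.83°.

≈ 25.7°N, 47.8°E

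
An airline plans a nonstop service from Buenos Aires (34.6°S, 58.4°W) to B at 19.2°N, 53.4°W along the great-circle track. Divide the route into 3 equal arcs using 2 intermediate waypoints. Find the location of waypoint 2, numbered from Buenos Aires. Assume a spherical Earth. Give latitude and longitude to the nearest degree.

The haversine formula gives a central angle δ ≈ 0.943 rad (54.0°) between the endpoints.
Interpolate at f = 2/3 with slerp weights a = sin((1−f)δ)/sin δ ≈ 0.382, b = sin(fδ)/sin δ ≈ 0.727.
p = a·p₁ + b·p₂ ≈ (0.574, -0.819, 0.022); φ = arcsin(p_z) ≈ 1.26°, λ = atan2(p_y, p_x) ≈ -54.97°.

≈ 1°N, 55°W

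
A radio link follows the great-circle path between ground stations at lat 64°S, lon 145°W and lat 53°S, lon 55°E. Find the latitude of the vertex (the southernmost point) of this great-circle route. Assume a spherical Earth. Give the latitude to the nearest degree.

The great circle lies in the plane with unit normal n̂ = (p₁ × p₂)/|p₁ × p₂|.
Here n̂_z ≈ -0.102; the vertex latitude is φ_max = arccos|n̂_z| ≈ 84.1°.

≈ 84°S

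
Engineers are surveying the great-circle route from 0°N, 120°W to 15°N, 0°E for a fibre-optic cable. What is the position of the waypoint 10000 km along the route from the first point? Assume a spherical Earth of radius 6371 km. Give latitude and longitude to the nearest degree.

≈ 17°N, 30°W

Convert each endpoint to a unit vector on the sphere (x = cos φ cos λ, y = cos φ sin λ, z = sin φ).
The central angle between the endpoints is δ = arccos(p₁·p₂) ≈ 2.075 rad (118.9°). The total great-circle distance is δ·R ≈ 2.075 × 6371 ≈ 13219 km, so the target fraction is f = 10000/13219 ≈ 0.757.
Interpolate at f ≈ 0.757 with slerp weights a = sin((1−f)δ)/sin δ ≈ 0.553, b = sin(fδ)/sin δ ≈ 1.142.
p = a·p₁ + b·p₂ ≈ (0.827, -0.479, 0.296); φ = arcsin(p_z) ≈ 17.19°, λ = atan2(p_y, p_x) ≈ -30.07°.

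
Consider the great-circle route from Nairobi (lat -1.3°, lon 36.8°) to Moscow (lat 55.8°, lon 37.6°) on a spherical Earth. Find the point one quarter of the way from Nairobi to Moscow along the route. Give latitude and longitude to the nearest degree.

≈ lat 13°, lon 37°

Write both endpoints as unit vectors p₁, p₂ with components (cos φ cos λ, cos φ sin λ, sin φ).
The central angle between the endpoints is δ = arccos(p₁·p₂) ≈ 0.997 rad (57.1°).
Interpolate at f = 1/4 with slerp weights a = sin((1−f)δ)/sin δ ≈ 0.810, b = sin(fδ)/sin δ ≈ 0.294.
p = a·p₁ + b·p₂ ≈ (0.779, 0.586, 0.225); φ = arcsin(p_z) ≈ 12.98°, λ = atan2(p_y, p_x) ≈ 36.94°.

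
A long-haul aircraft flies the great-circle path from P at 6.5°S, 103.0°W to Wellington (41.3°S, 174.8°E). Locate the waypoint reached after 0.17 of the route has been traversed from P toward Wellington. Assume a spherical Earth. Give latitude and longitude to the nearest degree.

≈ 15°S, 114°W

Write both endpoints as unit vectors p₁, p₂ with components (cos φ cos λ, cos φ sin λ, sin φ).
The central angle between the endpoints is δ = arccos(p₁·p₂) ≈ 1.394 rad (79.9°).
Interpolate at f = 0.17 with slerp weights a = sin((1−f)δ)/sin δ ≈ 0.930, b = sin(fδ)/sin δ ≈ 0.238.
p = a·p₁ + b·p₂ ≈ (-0.386, -0.884, -0.263); φ = arcsin(p_z) ≈ -15.23°, λ = atan2(p_y, p_x) ≈ -113.60°.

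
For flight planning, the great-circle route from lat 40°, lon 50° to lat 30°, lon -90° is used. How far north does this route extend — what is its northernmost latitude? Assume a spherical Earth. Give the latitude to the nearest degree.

The great circle lies in the plane with unit normal n̂ = (p₁ × p₂)/|p₁ × p₂|.
Here n̂_z ≈ -0.434; the vertex latitude is φ_max = arccos|n̂_z| ≈ 64.3°.

≈ 64°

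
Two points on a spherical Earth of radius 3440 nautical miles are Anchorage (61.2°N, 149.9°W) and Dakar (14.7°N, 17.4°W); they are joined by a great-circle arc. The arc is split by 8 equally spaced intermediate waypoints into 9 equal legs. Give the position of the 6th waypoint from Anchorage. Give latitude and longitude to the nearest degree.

The haversine formula gives a central angle δ ≈ 1.663 rad (95.3°) between the endpoints.
Interpolate at f = 6/9 with slerp weights a = sin((1−f)δ)/sin δ ≈ 0.529, b = sin(fδ)/sin δ ≈ 0.899.
p = a·p₁ + b·p₂ ≈ (0.609, -0.388, 0.691); φ = arcsin(p_z) ≈ 43.75°, λ = atan2(p_y, p_x) ≈ -32.47°.

≈ 44°N, 32°W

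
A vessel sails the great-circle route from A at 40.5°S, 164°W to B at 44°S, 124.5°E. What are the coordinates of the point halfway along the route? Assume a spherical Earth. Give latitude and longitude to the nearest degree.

≈ 48°S, 161°E

Write both endpoints as unit vectors p₁, p₂ with components (cos φ cos λ, cos φ sin λ, sin φ).
The central angle between the endpoints is δ = arccos(p₁·p₂) ≈ 0.896 rad (51.3°).
Interpolate at f = 1/2 with slerp weights a = sin((1−f)δ)/sin δ ≈ 0.555, b = sin(fδ)/sin δ ≈ 0.555.
p = a·p₁ + b·p₂ ≈ (-0.632, 0.213, -0.746); φ = arcsin(p_z) ≈ -48.21°, λ = atan2(p_y, p_x) ≈ 161.39°.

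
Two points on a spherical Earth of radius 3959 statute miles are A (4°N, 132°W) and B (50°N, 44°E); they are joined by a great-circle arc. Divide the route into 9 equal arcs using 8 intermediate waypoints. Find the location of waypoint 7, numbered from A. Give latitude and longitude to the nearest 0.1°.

Write both endpoints as unit vectors p₁, p₂ with components (cos φ cos λ, cos φ sin λ, sin φ).
The central angle between the endpoints is δ = arccos(p₁·p₂) ≈ 2.197 rad (125.9°).
Interpolate at f = 7/9 with slerp weights a = sin((1−f)δ)/sin δ ≈ 0.579, b = sin(fδ)/sin δ ≈ 1.223.
p = a·p₁ + b·p₂ ≈ (0.179, 0.117, 0.977); φ = arcsin(p_z) ≈ 77.67°, λ = atan2(p_y, p_x) ≈ 33.12°.

≈ (77.7°N, 33.1°E)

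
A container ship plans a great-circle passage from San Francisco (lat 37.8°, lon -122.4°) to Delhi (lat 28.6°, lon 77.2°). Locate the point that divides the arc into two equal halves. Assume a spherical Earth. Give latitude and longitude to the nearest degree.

Convert each endpoint to a unit vector on the sphere (x = cos φ cos λ, y = cos φ sin λ, z = sin φ).
The central angle between the endpoints is δ = arccos(p₁·p₂) ≈ 1.939 rad (111.1°).
Interpolate at f = 1/2 with slerp weights a = sin((1−f)δ)/sin δ ≈ 0.884, b = sin(fδ)/sin δ ≈ 0.884.
p = a·p₁ + b·p₂ ≈ (-0.202, 0.167, 0.965); φ = arcsin(p_z) ≈ 74.79°, λ = atan2(p_y, p_x) ≈ 140.45°.

≈ lat 75°, lon 140°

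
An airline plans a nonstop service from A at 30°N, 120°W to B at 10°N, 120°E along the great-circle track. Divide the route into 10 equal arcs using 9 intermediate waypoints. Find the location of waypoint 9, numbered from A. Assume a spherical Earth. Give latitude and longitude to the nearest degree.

≈ 16°N, 129°E

Convert each endpoint to a unit vector on the sphere (x = cos φ cos λ, y = cos φ sin λ, z = sin φ).
The central angle between the endpoints is δ = arccos(p₁·p₂) ≈ 1.917 rad (109.9°).
Interpolate at f = 9/10 with slerp weights a = sin((1−f)δ)/sin δ ≈ 0.203, b = sin(fδ)/sin δ ≈ 1.050.
p = a·p₁ + b·p₂ ≈ (-0.605, 0.744, 0.284); φ = arcsin(p_z) ≈ 16.48°, λ = atan2(p_y, p_x) ≈ 129.12°.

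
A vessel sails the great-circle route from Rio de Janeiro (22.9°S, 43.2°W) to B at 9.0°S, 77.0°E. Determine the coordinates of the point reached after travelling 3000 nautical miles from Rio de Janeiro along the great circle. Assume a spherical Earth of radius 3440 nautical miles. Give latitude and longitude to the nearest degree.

≈ 31°S, 13°E

Convert each endpoint to a unit vector on the sphere (x = cos φ cos λ, y = cos φ sin λ, z = sin φ).
The central angle between the endpoints is δ = arccos(p₁·p₂) ≈ 1.979 rad (113.4°). The total great-circle distance is δ·R ≈ 1.979 × 3440 ≈ 6807 nmi, so the target fraction is f = 3000/6807 ≈ 0.441.
Interpolate at f ≈ 0.441 with slerp weights a = sin((1−f)δ)/sin δ ≈ 0.974, b = sin(fδ)/sin δ ≈ 0.834.
p = a·p₁ + b·p₂ ≈ (0.840, 0.188, -0.510); φ = arcsin(p_z) ≈ -30.64°, λ = atan2(p_y, p_x) ≈ 12.65°.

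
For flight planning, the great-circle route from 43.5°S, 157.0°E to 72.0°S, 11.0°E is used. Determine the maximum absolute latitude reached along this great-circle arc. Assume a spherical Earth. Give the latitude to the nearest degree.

The great circle lies in the plane with unit normal n̂ = (p₁ × p₂)/|p₁ × p₂|.
Here n̂_z ≈ -0.142; the vertex latitude is φ_max = arccos|n̂_z| ≈ 81.8°.
Check via Clairaut: cos φ_max = |cos φ₁| · sin C = cos(43.5°)·sin(168.7°) ≈ 0.142, again giving ≈ 81.8°.

≈ 82°S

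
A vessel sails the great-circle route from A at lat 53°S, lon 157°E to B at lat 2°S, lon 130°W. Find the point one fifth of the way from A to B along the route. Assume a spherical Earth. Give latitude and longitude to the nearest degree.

Convert each endpoint to a unit vector on the sphere (x = cos φ cos λ, y = cos φ sin λ, z = sin φ).
The central angle between the endpoints is δ = arccos(p₁·p₂) ≈ 1.366 rad (78.2°).
Interpolate at f = 1/5 with slerp weights a = sin((1−f)δ)/sin δ ≈ 0.907, b = sin(fδ)/sin δ ≈ 0.276.
p = a·p₁ + b·p₂ ≈ (-0.679, 0.002, -0.734); φ = arcsin(p_z) ≈ -47.21°, λ = atan2(p_y, p_x) ≈ 179.81°.

≈ lat 47°S, lon 180°E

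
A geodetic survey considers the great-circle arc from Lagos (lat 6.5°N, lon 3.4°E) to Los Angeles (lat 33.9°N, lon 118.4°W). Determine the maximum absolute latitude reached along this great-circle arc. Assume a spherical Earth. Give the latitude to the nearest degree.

The great circle lies in the plane with unit normal n̂ = (p₁ × p₂)/|p₁ × p₂|.
Here n̂_z ≈ -0.755; the vertex latitude is φ_max = arccos|n̂_z| ≈ 41.0°.
Check via Clairaut: cos φ_max = |cos φ₁| · sin C = cos(6.5°)·sin(49.4°) ≈ 0.755, again giving ≈ 41.0°.

≈ 41°N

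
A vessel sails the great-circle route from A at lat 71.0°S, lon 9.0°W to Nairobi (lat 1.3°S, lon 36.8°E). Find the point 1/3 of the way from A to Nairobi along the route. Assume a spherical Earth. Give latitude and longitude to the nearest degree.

≈ lat 50°S, lon 20°E

Write both endpoints as unit vectors p₁, p₂ with components (cos φ cos λ, cos φ sin λ, sin φ).
The central angle between the endpoints is δ = arccos(p₁·p₂) ≈ 1.320 rad (75.6°).
Interpolate at f = 1/3 with slerp weights a = sin((1−f)δ)/sin δ ≈ 0.796, b = sin(fδ)/sin δ ≈ 0.440.
p = a·p₁ + b·p₂ ≈ (0.608, 0.223, -0.762); φ = arcsin(p_z) ≈ -49.66°, λ = atan2(p_y, p_x) ≈ 20.13°.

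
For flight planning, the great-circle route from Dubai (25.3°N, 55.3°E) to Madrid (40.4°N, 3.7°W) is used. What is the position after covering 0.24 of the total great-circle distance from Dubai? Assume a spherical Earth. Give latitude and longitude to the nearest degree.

≈ (31°N, 43°E)

From cos δ = sin φ₁ sin φ₂ + cos φ₁ cos φ₂ cos Δλ, the central angle is δ ≈ 0.887 rad (50.8°).
Interpolate at f = 0.24 with slerp weights a = sin((1−f)δ)/sin δ ≈ 0.805, b = sin(fδ)/sin δ ≈ 0.273.
p = a·p₁ + b·p₂ ≈ (0.622, 0.585, 0.521); φ = arcsin(p_z) ≈ 31.39°, λ = atan2(p_y, p_x) ≈ 43.27°.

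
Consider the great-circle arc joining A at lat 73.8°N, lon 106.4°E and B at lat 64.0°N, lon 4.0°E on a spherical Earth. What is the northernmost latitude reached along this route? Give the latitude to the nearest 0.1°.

≈ 77.4°N

The great circle lies in the plane with unit normal n̂ = (p₁ × p₂)/|p₁ × p₂|.
Here n̂_z ≈ -0.218; the vertex latitude is φ_max = arccos|n̂_z| ≈ 77.4°.
Check via Clairaut: cos φ_max = |cos φ₁| · sin C = cos(73.8°)·sin(51.5°) ≈ 0.218, again giving ≈ 77.4°.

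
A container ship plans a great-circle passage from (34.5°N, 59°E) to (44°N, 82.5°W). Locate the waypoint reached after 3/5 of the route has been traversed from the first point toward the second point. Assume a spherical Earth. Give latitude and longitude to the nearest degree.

Convert each endpoint to a unit vector on the sphere (x = cos φ cos λ, y = cos φ sin λ, z = sin φ).
The central angle between the endpoints is δ = arccos(p₁·p₂) ≈ 1.641 rad (94.0°).
Interpolate at f = 3/5 with slerp weights a = sin((1−f)δ)/sin δ ≈ 0.612, b = sin(fδ)/sin δ ≈ 0.835.
p = a·p₁ + b·p₂ ≈ (0.338, -0.163, 0.927); φ = arcsin(p_z) ≈ 67.94°, λ = atan2(p_y, p_x) ≈ -25.79°.

≈ (68°N, 26°W)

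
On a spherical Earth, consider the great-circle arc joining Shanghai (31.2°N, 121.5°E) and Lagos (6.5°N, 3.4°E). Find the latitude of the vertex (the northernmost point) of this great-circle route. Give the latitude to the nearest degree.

≈ 37°N

The great circle lies in the plane with unit normal n̂ = (p₁ × p₂)/|p₁ × p₂|.
Here n̂_z ≈ -0.798; the vertex latitude is φ_max = arccos|n̂_z| ≈ 37.1°.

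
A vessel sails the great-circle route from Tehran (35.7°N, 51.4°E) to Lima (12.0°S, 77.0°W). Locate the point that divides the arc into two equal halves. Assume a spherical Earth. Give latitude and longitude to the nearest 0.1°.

The haversine formula gives a central angle δ ≈ 2.233 rad (127.9°) between the endpoints.
Interpolate at f = 1/2 with slerp weights a = sin((1−f)δ)/sin δ ≈ 1.139, b = sin(fδ)/sin δ ≈ 1.139.
p = a·p₁ + b·p₂ ≈ (0.828, -0.363, 0.428); φ = arcsin(p_z) ≈ 25.34°, λ = atan2(p_y, p_x) ≈ -23.66°.

≈ (25.3°N, 23.7°W)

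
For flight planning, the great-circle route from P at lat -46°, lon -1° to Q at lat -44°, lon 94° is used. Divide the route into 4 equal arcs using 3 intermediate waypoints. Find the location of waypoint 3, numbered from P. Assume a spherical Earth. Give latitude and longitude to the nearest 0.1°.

≈ lat -52.3°, lon 73.9°

From cos δ = sin φ₁ sin φ₂ + cos φ₁ cos φ₂ cos Δλ, the central angle is δ ≈ 1.097 rad (62.9°).
Interpolate at f = 3/4 with slerp weights a = sin((1−f)δ)/sin δ ≈ 0.304, b = sin(fδ)/sin δ ≈ 0.824.
p = a·p₁ + b·p₂ ≈ (0.170, 0.587, -0.791); φ = arcsin(p_z) ≈ -52.30°, λ = atan2(p_y, p_x) ≈ 73.85°.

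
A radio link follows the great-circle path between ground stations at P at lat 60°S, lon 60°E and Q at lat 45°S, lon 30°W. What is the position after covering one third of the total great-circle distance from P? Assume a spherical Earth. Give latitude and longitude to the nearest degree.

Write both endpoints as unit vectors p₁, p₂ with components (cos φ cos λ, cos φ sin λ, sin φ).
The central angle between the endpoints is δ = arccos(p₁·p₂) ≈ 0.912 rad (52.2°).
Interpolate at f = 1/3 with slerp weights a = sin((1−f)δ)/sin δ ≈ 0.722, b = sin(fδ)/sin δ ≈ 0.379.
p = a·p₁ + b·p₂ ≈ (0.412, 0.179, -0.893); φ = arcsin(p_z) ≈ -63.28°, λ = atan2(p_y, p_x) ≈ 23.46°.

≈ lat 63°S, lon 23°E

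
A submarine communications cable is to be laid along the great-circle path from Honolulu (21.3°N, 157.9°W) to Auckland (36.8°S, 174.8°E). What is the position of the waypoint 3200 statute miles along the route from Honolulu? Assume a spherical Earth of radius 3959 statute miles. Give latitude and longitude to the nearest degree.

≈ 21°S, 176°W

Convert each endpoint to a unit vector on the sphere (x = cos φ cos λ, y = cos φ sin λ, z = sin φ).
The central angle between the endpoints is δ = arccos(p₁·p₂) ≈ 1.109 rad (63.6°). The total great-circle distance is δ·R ≈ 1.109 × 3959 ≈ 4391 mi, so the target fraction is f = 3200/4391 ≈ 0.729.
Interpolate at f ≈ 0.729 with slerp weights a = sin((1−f)δ)/sin δ ≈ 0.331, b = sin(fδ)/sin δ ≈ 0.808.
p = a·p₁ + b·p₂ ≈ (-0.930, -0.057, -0.364); φ = arcsin(p_z) ≈ -21.32°, λ = atan2(p_y, p_x) ≈ -176.47°.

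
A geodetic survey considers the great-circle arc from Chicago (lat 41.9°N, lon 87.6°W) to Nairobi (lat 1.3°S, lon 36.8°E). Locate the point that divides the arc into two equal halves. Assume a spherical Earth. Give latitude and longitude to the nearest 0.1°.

Convert each endpoint to a unit vector on the sphere (x = cos φ cos λ, y = cos φ sin λ, z = sin φ).
The central angle between the endpoints is δ = arccos(p₁·p₂) ≈ 2.021 rad (115.8°).
Interpolate at f = 1/2 with slerp weights a = sin((1−f)δ)/sin δ ≈ 0.941, b = sin(fδ)/sin δ ≈ 0.941.
p = a·p₁ + b·p₂ ≈ (0.783, -0.136, 0.607); φ = arcsin(p_z) ≈ 37.39°, λ = atan2(p_y, p_x) ≈ -9.88°.

≈ lat 37.4°N, lon 9.9°W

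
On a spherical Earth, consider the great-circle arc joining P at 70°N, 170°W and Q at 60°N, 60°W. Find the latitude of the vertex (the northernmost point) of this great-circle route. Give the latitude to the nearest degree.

The great circle lies in the plane with unit normal n̂ = (p₁ × p₂)/|p₁ × p₂|.
Here n̂_z ≈ +0.245; the vertex latitude is φ_max = arccos|n̂_z| ≈ 75.8°.
Check via Clairaut: cos φ_max = |cos φ₁| · sin C = cos(70.0°)·sin(45.8°) ≈ 0.245, again giving ≈ 75.8°.

≈ 76°N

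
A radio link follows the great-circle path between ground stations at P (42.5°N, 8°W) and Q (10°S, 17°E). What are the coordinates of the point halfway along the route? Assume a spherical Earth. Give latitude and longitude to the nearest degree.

≈ (17°N, 6°E)

Convert each endpoint to a unit vector on the sphere (x = cos φ cos λ, y = cos φ sin λ, z = sin φ).
The central angle between the endpoints is δ = arccos(p₁·p₂) ≈ 0.999 rad (57.3°).
Interpolate at f = 1/2 with slerp weights a = sin((1−f)δ)/sin δ ≈ 0.570, b = sin(fδ)/sin δ ≈ 0.570.
p = a·p₁ + b·p₂ ≈ (0.952, 0.106, 0.286); φ = arcsin(p_z) ≈ 16.62°, λ = atan2(p_y, p_x) ≈ 6.33°.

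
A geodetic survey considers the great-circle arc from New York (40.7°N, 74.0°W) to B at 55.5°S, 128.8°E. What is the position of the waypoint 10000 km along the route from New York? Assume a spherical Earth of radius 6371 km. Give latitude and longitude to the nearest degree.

From cos δ = sin φ₁ sin φ₂ + cos φ₁ cos φ₂ cos Δλ, the central angle is δ ≈ 2.774 rad (159.0°). The total great-circle distance is δ·R ≈ 2.774 × 6371 ≈ 17674 km, so the target fraction is f = 10000/17674 ≈ 0.566.
Interpolate at f ≈ 0.566 with slerp weights a = sin((1−f)δ)/sin δ ≈ 2.600, b = sin(fδ)/sin δ ≈ 2.784.
p = a·p₁ + b·p₂ ≈ (-0.445, -0.665, -0.599); φ = arcsin(p_z) ≈ -36.82°, λ = atan2(p_y, p_x) ≈ -123.76°.

≈ 37°S, 124°W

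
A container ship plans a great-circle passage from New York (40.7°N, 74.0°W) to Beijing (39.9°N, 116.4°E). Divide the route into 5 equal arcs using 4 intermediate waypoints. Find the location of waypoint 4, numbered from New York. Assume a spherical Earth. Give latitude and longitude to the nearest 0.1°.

From cos δ = sin φ₁ sin φ₂ + cos φ₁ cos φ₂ cos Δλ, the central angle is δ ≈ 1.725 rad (98.8°).
Interpolate at f = 4/5 with slerp weights a = sin((1−f)δ)/sin δ ≈ 0.342, b = sin(fδ)/sin δ ≈ 0.994.
p = a·p₁ + b·p₂ ≈ (-0.267, 0.433, 0.861); φ = arcsin(p_z) ≈ 59.39°, λ = atan2(p_y, p_x) ≈ 121.68°.

≈ (59.4°N, 121.7°E)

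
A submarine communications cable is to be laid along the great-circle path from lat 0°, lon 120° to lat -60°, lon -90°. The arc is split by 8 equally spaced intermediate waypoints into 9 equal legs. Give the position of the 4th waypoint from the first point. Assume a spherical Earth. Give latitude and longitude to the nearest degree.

Write both endpoints as unit vectors p₁, p₂ with components (cos φ cos λ, cos φ sin λ, sin φ).
The central angle between the endpoints is δ = arccos(p₁·p₂) ≈ 2.019 rad (115.7°).
Interpolate at f = 4/9 with slerp weights a = sin((1−f)δ)/sin δ ≈ 0.999, b = sin(fδ)/sin δ ≈ 0.867.
p = a·p₁ + b·p₂ ≈ (-0.500, 0.432, -0.751); φ = arcsin(p_z) ≈ -48.67°, λ = atan2(p_y, p_x) ≈ 139.16°.

≈ lat -49°, lon 139°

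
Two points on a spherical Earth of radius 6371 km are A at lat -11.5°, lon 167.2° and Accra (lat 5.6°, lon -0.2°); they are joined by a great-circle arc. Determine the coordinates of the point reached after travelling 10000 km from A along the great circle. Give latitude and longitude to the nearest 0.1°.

Convert each endpoint to a unit vector on the sphere (x = cos φ cos λ, y = cos φ sin λ, z = sin φ).
The central angle between the endpoints is δ = arccos(p₁·p₂) ≈ 2.901 rad (166.2°). The total great-circle distance is δ·R ≈ 2.901 × 6371 ≈ 18483 km, so the target fraction is f = 10000/18483 ≈ 0.541.
Interpolate at f ≈ 0.541 with slerp weights a = sin((1−f)δ)/sin δ ≈ 4.078, b = sin(fδ)/sin δ ≈ 4.198.
p = a·p₁ + b·p₂ ≈ (0.281, 0.871, -0.403); φ = arcsin(p_z) ≈ -23.79°, λ = atan2(p_y, p_x) ≈ 72.13°.

≈ lat -23.8°, lon 72.1°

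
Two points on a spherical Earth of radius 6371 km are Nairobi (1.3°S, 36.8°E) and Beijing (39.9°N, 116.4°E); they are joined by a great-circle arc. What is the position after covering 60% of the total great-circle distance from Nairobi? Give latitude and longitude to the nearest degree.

From cos δ = sin φ₁ sin φ₂ + cos φ₁ cos φ₂ cos Δλ, the central angle is δ ≈ 1.447 rad (82.9°).
Interpolate at f = 0.60 with slerp weights a = sin((1−f)δ)/sin δ ≈ 0.551, b = sin(fδ)/sin δ ≈ 0.769.
p = a·p₁ + b·p₂ ≈ (0.179, 0.858, 0.481); φ = arcsin(p_z) ≈ 28.73°, λ = atan2(p_y, p_x) ≈ 78.23°.

≈ 29°N, 78°E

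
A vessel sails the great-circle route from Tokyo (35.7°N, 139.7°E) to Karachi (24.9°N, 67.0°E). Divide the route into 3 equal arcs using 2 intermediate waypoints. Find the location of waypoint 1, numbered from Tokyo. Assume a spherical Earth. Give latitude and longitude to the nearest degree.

≈ (37°N, 114°E)

From cos δ = sin φ₁ sin φ₂ + cos φ₁ cos φ₂ cos Δλ, the central angle is δ ≈ 1.087 rad (62.3°).
Interpolate at f = 1/3 with slerp weights a = sin((1−f)δ)/sin δ ≈ 0.749, b = sin(fδ)/sin δ ≈ 0.400.
p = a·p₁ + b·p₂ ≈ (-0.322, 0.728, 0.606); φ = arcsin(p_z) ≈ 37.27°, λ = atan2(p_y, p_x) ≈ 113.86°.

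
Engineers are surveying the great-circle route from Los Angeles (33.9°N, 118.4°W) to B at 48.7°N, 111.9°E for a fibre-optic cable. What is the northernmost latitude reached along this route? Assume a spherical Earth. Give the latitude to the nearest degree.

≈ 65°N

The great circle lies in the plane with unit normal n̂ = (p₁ × p₂)/|p₁ × p₂|.
Here n̂_z ≈ -0.422; the vertex latitude is φ_max = arccos|n̂_z| ≈ 65.0°.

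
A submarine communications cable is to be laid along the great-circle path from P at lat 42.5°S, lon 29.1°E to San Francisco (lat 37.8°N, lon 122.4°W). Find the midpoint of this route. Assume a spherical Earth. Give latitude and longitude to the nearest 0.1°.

≈ lat 9.4°S, lon 54.4°W

Convert each endpoint to a unit vector on the sphere (x = cos φ cos λ, y = cos φ sin λ, z = sin φ).
The central angle between the endpoints is δ = arccos(p₁·p₂) ≈ 2.755 rad (157.8°).
Interpolate at f = 1/2 with slerp weights a = sin((1−f)δ)/sin δ ≈ 2.600, b = sin(fδ)/sin δ ≈ 2.600.
p = a·p₁ + b·p₂ ≈ (0.574, -0.802, -0.163); φ = arcsin(p_z) ≈ -9.38°, λ = atan2(p_y, p_x) ≈ -54.41°.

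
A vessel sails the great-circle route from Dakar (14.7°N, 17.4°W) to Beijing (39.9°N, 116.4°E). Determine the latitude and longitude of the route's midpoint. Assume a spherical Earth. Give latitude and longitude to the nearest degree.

From cos δ = sin φ₁ sin φ₂ + cos φ₁ cos φ₂ cos Δλ, the central angle is δ ≈ 1.929 rad (110.5°).
Interpolate at f = 1/2 with slerp weights a = sin((1−f)δ)/sin δ ≈ 0.878, b = sin(fδ)/sin δ ≈ 0.878.
p = a·p₁ + b·p₂ ≈ (0.511, 0.349, 0.786); φ = arcsin(p_z) ≈ 51.78°, λ = atan2(p_y, p_x) ≈ 34.36°.

≈ 52°N, 34°E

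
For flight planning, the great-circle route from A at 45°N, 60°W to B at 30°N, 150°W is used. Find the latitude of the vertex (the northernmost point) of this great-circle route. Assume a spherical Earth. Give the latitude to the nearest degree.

The great circle lies in the plane with unit normal n̂ = (p₁ × p₂)/|p₁ × p₂|.
Here n̂_z ≈ -0.655; the vertex latitude is φ_max = arccos|n̂_z| ≈ 49.1°.
Check via Clairaut: cos φ_max = |cos φ₁| · sin C = cos(45.0°)·sin(67.8°) ≈ 0.655, again giving ≈ 49.1°.

≈ 49°N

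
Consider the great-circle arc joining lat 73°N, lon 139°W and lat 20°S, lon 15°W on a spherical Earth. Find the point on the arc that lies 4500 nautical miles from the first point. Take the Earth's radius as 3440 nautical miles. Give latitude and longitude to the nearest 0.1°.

Write both endpoints as unit vectors p₁, p₂ with components (cos φ cos λ, cos φ sin λ, sin φ).
The central angle between the endpoints is δ = arccos(p₁·p₂) ≈ 2.072 rad (118.7°). The total great-circle distance is δ·R ≈ 2.072 × 3440 ≈ 7129 nmi, so the target fraction is f = 4500/7129 ≈ 0.631.
Interpolate at f ≈ 0.631 with slerp weights a = sin((1−f)δ)/sin δ ≈ 0.789, b = sin(fδ)/sin δ ≈ 1.101.
p = a·p₁ + b·p₂ ≈ (0.826, -0.419, 0.378); φ = arcsin(p_z) ≈ 22.20°, λ = atan2(p_y, p_x) ≈ -26.92°.

≈ lat 22.2°N, lon 26.9°W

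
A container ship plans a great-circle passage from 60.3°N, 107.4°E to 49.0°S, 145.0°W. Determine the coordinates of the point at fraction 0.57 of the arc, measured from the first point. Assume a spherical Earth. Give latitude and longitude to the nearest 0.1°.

≈ 0.8°N, 176.6°E

Write both endpoints as unit vectors p₁, p₂ with components (cos φ cos λ, cos φ sin λ, sin φ).
The central angle between the endpoints is δ = arccos(p₁·p₂) ≈ 2.425 rad (138.9°).
Interpolate at f = 0.57 with slerp weights a = sin((1−f)δ)/sin δ ≈ 1.315, b = sin(fδ)/sin δ ≈ 1.495.
p = a·p₁ + b·p₂ ≈ (-0.998, 0.059, 0.014); φ = arcsin(p_z) ≈ 0.78°, λ = atan2(p_y, p_x) ≈ 176.62°.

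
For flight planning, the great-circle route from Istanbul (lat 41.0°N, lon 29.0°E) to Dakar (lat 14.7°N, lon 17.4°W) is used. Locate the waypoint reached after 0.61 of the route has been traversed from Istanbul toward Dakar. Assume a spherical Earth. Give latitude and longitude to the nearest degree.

The haversine formula gives a central angle δ ≈ 0.837 rad (47.9°) between the endpoints.
Interpolate at f = 0.61 with slerp weights a = sin((1−f)δ)/sin δ ≈ 0.432, b = sin(fδ)/sin δ ≈ 0.658.
p = a·p₁ + b·p₂ ≈ (0.892, -0.032, 0.450); φ = arcsin(p_z) ≈ 26.76°, λ = atan2(p_y, p_x) ≈ -2.08°.

≈ lat 27°N, lon 2°W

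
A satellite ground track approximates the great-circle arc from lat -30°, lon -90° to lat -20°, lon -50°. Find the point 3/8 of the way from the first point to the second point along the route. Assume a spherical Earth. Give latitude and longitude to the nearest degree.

≈ lat -28°, lon -74°

The haversine formula gives a central angle δ ≈ 0.653 rad (37.4°) between the endpoints.
Interpolate at f = 3/8 with slerp weights a = sin((1−f)δ)/sin δ ≈ 0.653, b = sin(fδ)/sin δ ≈ 0.399.
p = a·p₁ + b·p₂ ≈ (0.241, -0.853, -0.463); φ = arcsin(p_z) ≈ -27.59°, λ = atan2(p_y, p_x) ≈ -74.22°.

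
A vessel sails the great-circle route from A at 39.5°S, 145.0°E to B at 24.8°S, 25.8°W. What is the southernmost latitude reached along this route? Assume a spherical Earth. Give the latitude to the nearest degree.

The great circle lies in the plane with unit normal n̂ = (p₁ × p₂)/|p₁ × p₂|.
Here n̂_z ≈ -0.124; the vertex latitude is φ_max = arccos|n̂_z| ≈ 82.9°.

≈ 83°S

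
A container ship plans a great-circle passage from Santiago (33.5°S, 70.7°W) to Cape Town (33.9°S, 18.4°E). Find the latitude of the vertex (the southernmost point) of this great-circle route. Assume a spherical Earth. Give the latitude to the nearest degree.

≈ 43°S

The great circle lies in the plane with unit normal n̂ = (p₁ × p₂)/|p₁ × p₂|.
Here n̂_z ≈ +0.730; the vertex latitude is φ_max = arccos|n̂_z| ≈ 43.1°.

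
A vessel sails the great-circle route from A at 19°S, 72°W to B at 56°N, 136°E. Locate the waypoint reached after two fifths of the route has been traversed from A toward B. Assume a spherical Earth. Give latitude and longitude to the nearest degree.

The haversine formula gives a central angle δ ≈ 2.399 rad (137.5°) between the endpoints.
Interpolate at f = 2/5 with slerp weights a = sin((1−f)δ)/sin δ ≈ 1.466, b = sin(fδ)/sin δ ≈ 1.211.
p = a·p₁ + b·p₂ ≈ (-0.059, -0.848, 0.527); φ = arcsin(p_z) ≈ 31.79°, λ = atan2(p_y, p_x) ≈ -93.97°.

≈ 32°N, 94°W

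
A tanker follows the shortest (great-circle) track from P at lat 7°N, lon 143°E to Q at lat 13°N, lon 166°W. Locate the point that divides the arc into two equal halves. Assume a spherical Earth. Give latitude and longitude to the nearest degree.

≈ lat 11°N, lon 168°E

Convert each endpoint to a unit vector on the sphere (x = cos φ cos λ, y = cos φ sin λ, z = sin φ).
The central angle between the endpoints is δ = arccos(p₁·p₂) ≈ 0.881 rad (50.5°).
Interpolate at f = 1/2 with slerp weights a = sin((1−f)δ)/sin δ ≈ 0.553, b = sin(fδ)/sin δ ≈ 0.553.
p = a·p₁ + b·p₂ ≈ (-0.961, 0.200, 0.192); φ = arcsin(p_z) ≈ 11.05°, λ = atan2(p_y, p_x) ≈ 168.25°.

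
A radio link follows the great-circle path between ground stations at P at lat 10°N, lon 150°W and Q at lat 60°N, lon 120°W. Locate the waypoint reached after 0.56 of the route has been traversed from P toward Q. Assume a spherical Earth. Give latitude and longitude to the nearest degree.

≈ lat 39°N, lon 138°W

Write both endpoints as unit vectors p₁, p₂ with components (cos φ cos λ, cos φ sin λ, sin φ).
The central angle between the endpoints is δ = arccos(p₁·p₂) ≈ 0.956 rad (54.8°).
Interpolate at f = 0.56 with slerp weights a = sin((1−f)δ)/sin δ ≈ 0.500, b = sin(fδ)/sin δ ≈ 0.624.
p = a·p₁ + b·p₂ ≈ (-0.582, -0.517, 0.628); φ = arcsin(p_z) ≈ 38.88°, λ = atan2(p_y, p_x) ≈ -138.43°.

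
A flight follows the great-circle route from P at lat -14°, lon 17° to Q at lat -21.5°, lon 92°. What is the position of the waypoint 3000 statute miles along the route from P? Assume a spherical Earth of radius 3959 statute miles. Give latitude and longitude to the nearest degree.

≈ lat -23°, lon 62°

Write both endpoints as unit vectors p₁, p₂ with components (cos φ cos λ, cos φ sin λ, sin φ).
The central angle between the endpoints is δ = arccos(p₁·p₂) ≈ 1.243 rad (71.2°). The total great-circle distance is δ·R ≈ 1.243 × 3959 ≈ 4920 mi, so the target fraction is f = 3000/4920 ≈ 0.610.
Interpolate at f ≈ 0.610 with slerp weights a = sin((1−f)δ)/sin δ ≈ 0.492, b = sin(fδ)/sin δ ≈ 0.726.
p = a·p₁ + b·p₂ ≈ (0.433, 0.815, -0.385); φ = arcsin(p_z) ≈ -22.66°, λ = atan2(p_y, p_x) ≈ 62.00°.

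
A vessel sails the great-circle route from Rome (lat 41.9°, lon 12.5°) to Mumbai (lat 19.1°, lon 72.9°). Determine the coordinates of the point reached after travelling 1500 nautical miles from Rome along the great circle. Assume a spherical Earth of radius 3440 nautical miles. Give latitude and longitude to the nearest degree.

≈ lat 35°, lon 44°

The haversine formula gives a central angle δ ≈ 0.969 rad (55.5°) between the endpoints. The total great-circle distance is δ·R ≈ 0.969 × 3440 ≈ 3334 nmi, so the target fraction is f = 1500/3334 ≈ 0.450.
Interpolate at f ≈ 0.450 with slerp weights a = sin((1−f)δ)/sin δ ≈ 0.617, b = sin(fδ)/sin δ ≈ 0.512.
p = a·p₁ + b·p₂ ≈ (0.590, 0.562, 0.579); φ = arcsin(p_z) ≈ 35.41°, λ = atan2(p_y, p_x) ≈ 43.59°.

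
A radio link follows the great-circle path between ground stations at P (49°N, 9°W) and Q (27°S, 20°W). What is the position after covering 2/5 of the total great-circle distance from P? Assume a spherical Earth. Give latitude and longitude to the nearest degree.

≈ (19°N, 14°W)

The haversine formula gives a central angle δ ≈ 1.338 rad (76.6°) between the endpoints.
Interpolate at f = 2/5 with slerp weights a = sin((1−f)δ)/sin δ ≈ 0.739, b = sin(fδ)/sin δ ≈ 0.524.
p = a·p₁ + b·p₂ ≈ (0.918, -0.236, 0.320); φ = arcsin(p_z) ≈ 18.66°, λ = atan2(p_y, p_x) ≈ -14.40°.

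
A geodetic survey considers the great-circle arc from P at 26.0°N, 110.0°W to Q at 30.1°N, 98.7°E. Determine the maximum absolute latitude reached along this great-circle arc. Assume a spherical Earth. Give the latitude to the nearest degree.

≈ 65°N

The great circle lies in the plane with unit normal n̂ = (p₁ × p₂)/|p₁ × p₂|.
Here n̂_z ≈ -0.421; the vertex latitude is φ_max = arccos|n̂_z| ≈ 65.1°.
Check via Clairaut: cos φ_max = |cos φ₁| · sin C = cos(26.0°)·sin(27.9°) ≈ 0.421, again giving ≈ 65.1°.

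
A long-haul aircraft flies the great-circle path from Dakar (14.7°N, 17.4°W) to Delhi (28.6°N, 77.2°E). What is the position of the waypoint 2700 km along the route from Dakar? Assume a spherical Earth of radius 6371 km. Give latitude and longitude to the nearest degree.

Write both endpoints as unit vectors p₁, p₂ with components (cos φ cos λ, cos φ sin λ, sin φ).
The central angle between the endpoints is δ = arccos(p₁·p₂) ≈ 1.517 rad (86.9°). The total great-circle distance is δ·R ≈ 1.517 × 6371 ≈ 9667 km, so the target fraction is f = 2700/9667 ≈ 0.279.
Interpolate at f ≈ 0.279 with slerp weights a = sin((1−f)δ)/sin δ ≈ 0.890, b = sin(fδ)/sin δ ≈ 0.412.
p = a·p₁ + b·p₂ ≈ (0.901, 0.095, 0.423); φ = arcsin(p_z) ≈ 25.02°, λ = atan2(p_y, p_x) ≈ 6.03°.

≈ (25°N, 6°E)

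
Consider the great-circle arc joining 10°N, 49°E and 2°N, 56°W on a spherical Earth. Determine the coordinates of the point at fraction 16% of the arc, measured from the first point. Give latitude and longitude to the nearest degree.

The haversine formula gives a central angle δ ≈ 1.822 rad (104.4°) between the endpoints.
Interpolate at f = 0.16 with slerp weights a = sin((1−f)δ)/sin δ ≈ 1.032, b = sin(fδ)/sin δ ≈ 0.297.
p = a·p₁ + b·p₂ ≈ (0.832, 0.521, 0.189); φ = arcsin(p_z) ≈ 10.92°, λ = atan2(p_y, p_x) ≈ 32.04°.

≈ 11°N, 32°E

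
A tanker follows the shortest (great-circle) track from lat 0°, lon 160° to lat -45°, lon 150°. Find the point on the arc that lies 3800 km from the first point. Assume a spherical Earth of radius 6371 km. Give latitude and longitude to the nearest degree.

≈ lat -34°, lon 153°

Convert each endpoint to a unit vector on the sphere (x = cos φ cos λ, y = cos φ sin λ, z = sin φ).
The central angle between the endpoints is δ = arccos(p₁·p₂) ≈ 0.800 rad (45.9°). The total great-circle distance is δ·R ≈ 0.800 × 6371 ≈ 5100 km, so the target fraction is f = 3800/5100 ≈ 0.745.
Interpolate at f ≈ 0.745 with slerp weights a = sin((1−f)δ)/sin δ ≈ 0.282, b = sin(fδ)/sin δ ≈ 0.783.
p = a·p₁ + b·p₂ ≈ (-0.745, 0.373, -0.553); φ = arcsin(p_z) ≈ -33.60°, λ = atan2(p_y, p_x) ≈ 153.37°.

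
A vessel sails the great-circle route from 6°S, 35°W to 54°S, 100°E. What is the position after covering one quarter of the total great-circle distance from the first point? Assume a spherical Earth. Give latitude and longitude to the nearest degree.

Write both endpoints as unit vectors p₁, p₂ with components (cos φ cos λ, cos φ sin λ, sin φ).
The central angle between the endpoints is δ = arccos(p₁·p₂) ≈ 1.906 rad (109.2°).
Interpolate at f = 1/4 with slerp weights a = sin((1−f)δ)/sin δ ≈ 1.048, b = sin(fδ)/sin δ ≈ 0.486.
p = a·p₁ + b·p₂ ≈ (0.804, -0.317, -0.502); φ = arcsin(p_z) ≈ -30.16°, λ = atan2(p_y, p_x) ≈ -21.50°.

≈ 30°S, 21°W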